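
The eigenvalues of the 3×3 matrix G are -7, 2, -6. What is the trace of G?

-11

trace(G) is the sum of the eigenvalues: (-7) + (2) + (-6) = -11.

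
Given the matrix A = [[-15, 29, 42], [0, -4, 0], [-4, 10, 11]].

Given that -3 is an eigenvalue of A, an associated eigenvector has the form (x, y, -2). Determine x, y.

-7, 0

We need (A + 3I)v = 0.
A + 3I = [[-12, 29, 42], [0, -1, 0], [-4, 10, 14]].
Row 1: (-12)·x + (29)·y + (42)·-2 = 0
Row 2: (0)·x + (-1)·y + (0)·-2 = 0
Row 3: (-4)·x + (10)·y + (14)·-2 = 0
Solving gives x = -7, y = 0.
Check: A·(-7, 0, -2) = (21, 0, 6) = -3·(-7, 0, -2).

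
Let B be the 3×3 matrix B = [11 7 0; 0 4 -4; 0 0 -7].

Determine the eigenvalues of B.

B is upper triangular, so its eigenvalues are the diagonal entries.
Diagonal: 11, 4, -7.

-7, 4, 11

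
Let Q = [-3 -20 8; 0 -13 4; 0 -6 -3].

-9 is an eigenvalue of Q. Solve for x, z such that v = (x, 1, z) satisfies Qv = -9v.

We need (Q + 9I)v = 0.
Q + 9I = [[6, -20, 8], [0, -4, 4], [0, -6, 6]].
Row 1: (6)·x + (-20)·1 + (8)·z = 0
Row 2: (0)·x + (-4)·1 + (4)·z = 0
Row 3: (0)·x + (-6)·1 + (6)·z = 0
Solving gives x = 2, z = 1.
Check: Q·(2, 1, 1) = (-18, -9, -9) = -9·(2, 1, 1).

2, 1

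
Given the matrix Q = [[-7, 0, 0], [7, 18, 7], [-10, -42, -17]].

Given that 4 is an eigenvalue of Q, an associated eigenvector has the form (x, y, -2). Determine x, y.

We need (Q - 4I)v = 0.
Q - 4I = [[-11, 0, 0], [7, 14, 7], [-10, -42, -21]].
Row 1: (-11)·x + (0)·y + (0)·-2 = 0
Row 2: (7)·x + (14)·y + (7)·-2 = 0
Row 3: (-10)·x + (-42)·y + (-21)·-2 = 0
Solving gives x = 0, y = 1.
Check: Q·(0, 1, -2) = (0, 4, -8) = 4·(0, 1, -2).

0, 1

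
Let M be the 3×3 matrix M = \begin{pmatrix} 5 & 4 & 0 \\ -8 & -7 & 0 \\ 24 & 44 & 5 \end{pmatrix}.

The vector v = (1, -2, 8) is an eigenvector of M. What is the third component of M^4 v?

First find the eigenvalue: Mv = (-3, 6, -24) = -3·(1, -2, 8), so λ = -3.
Then M^4 v = λ^4·v = (-3)^4·(1, -2, 8) = 81·(1, -2, 8) = (81, -162, 648).

648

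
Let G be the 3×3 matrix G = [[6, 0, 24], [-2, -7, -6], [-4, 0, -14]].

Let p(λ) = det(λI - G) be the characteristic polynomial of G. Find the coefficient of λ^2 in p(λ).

15

The coefficient of λ^2 of det(λI - G) is −trace(G).
trace(G) = (6) + (-7) + (-14) = -15, so the coefficient is 15.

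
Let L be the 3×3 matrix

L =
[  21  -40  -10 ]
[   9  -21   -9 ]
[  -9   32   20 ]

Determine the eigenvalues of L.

Compute the characteristic polynomial p(lambda) = det(lambda·I - L).
Expanding the 3×3 determinant: p(lambda) = lambda^3 - 20·lambda^2 + 117·lambda - 198.
Try lambda = 6: p(6) = 0, so 6 is a root.
Factor out (lambda - 6): p(lambda) = (lambda - 6)·(lambda^2 - 14·lambda + 33).
The quadratic factors as (lambda - 3)·(lambda - 11).
Eigenvalues: 3, 6, 11.

3, 6, 11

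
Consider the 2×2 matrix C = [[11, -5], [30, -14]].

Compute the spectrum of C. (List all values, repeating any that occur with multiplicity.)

det(C - lambda·I) = (11 - lambda)(-14 - lambda) - (-5)·(30) = lambda^2 + 3·lambda - 4.
This factors as (lambda + 4)·(lambda - 1) = 0.
Eigenvalues: -4, 1.

-4, 1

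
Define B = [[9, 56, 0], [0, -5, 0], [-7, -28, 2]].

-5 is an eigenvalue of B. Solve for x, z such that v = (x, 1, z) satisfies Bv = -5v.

We need (B + 5I)v = 0.
B + 5I = [[14, 56, 0], [0, 0, 0], [-7, -28, 7]].
Row 1: (14)·x + (56)·1 + (0)·z = 0
Row 2: (0)·x + (0)·1 + (0)·z = 0
Row 3: (-7)·x + (-28)·1 + (7)·z = 0
Solving gives x = -4, z = 0.
Check: B·(-4, 1, 0) = (20, -5, 0) = -5·(-4, 1, 0).

-4, 0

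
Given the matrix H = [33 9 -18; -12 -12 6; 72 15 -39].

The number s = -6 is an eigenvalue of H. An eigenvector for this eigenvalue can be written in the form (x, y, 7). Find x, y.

We need (H + 6I)v = 0.
H + 6I = [[39, 9, -18], [-12, -6, 6], [72, 15, -33]].
Row 1: (39)·x + (9)·y + (-18)·7 = 0
Row 2: (-12)·x + (-6)·y + (6)·7 = 0
Row 3: (72)·x + (15)·y + (-33)·7 = 0
Solving gives x = 3, y = 1.
Check: H·(3, 1, 7) = (-18, -6, -42) = -6·(3, 1, 7).

3, 1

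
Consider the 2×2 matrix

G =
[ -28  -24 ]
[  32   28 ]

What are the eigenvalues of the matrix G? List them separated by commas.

det(G - tI) = (-28 - t)(28 - t) - (-24)·(32) = t^2 - 16.
This factors as (t + 4)·(t - 4) = 0.
Eigenvalues: -4, 4.

-4, 4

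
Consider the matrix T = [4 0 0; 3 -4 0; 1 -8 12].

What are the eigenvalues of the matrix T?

-4, 4, 12

T is lower triangular, so its eigenvalues are the diagonal entries.
Diagonal: 4, -4, 12.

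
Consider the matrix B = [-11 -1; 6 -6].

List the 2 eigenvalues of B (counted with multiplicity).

-9, -8

det(B - λI) = (-11 - λ)(-6 - λ) - (-1)·(6) = λ^2 + 17λ + 72.
This factors as (λ + 9)·(λ + 8) = 0.
Eigenvalues: -9, -8.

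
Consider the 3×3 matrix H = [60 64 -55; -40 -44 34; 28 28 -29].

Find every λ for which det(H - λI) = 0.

-8, -4, -1

The characteristic polynomial is p(λ) = det(λI - H).
Expanding along the first row, p(λ) = λ^3 + 13λ^2 + 44λ + 32.
Since p(-4) = 0, λ = -4 is a root.
Dividing by (λ + 4) leaves λ^2 + 9λ + 8.
The quadratic factors as (λ + 8)·(λ + 1).
Eigenvalues: -8, -4, -1.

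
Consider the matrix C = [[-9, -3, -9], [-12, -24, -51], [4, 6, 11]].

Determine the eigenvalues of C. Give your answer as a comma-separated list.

-9, -7, -6

Set up det(λI - C) = 0.
Expanding the 3×3 determinant: p(λ) = λ^3 + 22λ^2 + 159λ + 378.
Try λ = -7: p(-7) = 0, so -7 is a root.
Factor out (λ + 7): p(λ) = (λ + 7)·(λ^2 + 15λ + 54).
The quadratic factors as (λ + 9)·(λ + 6).
Eigenvalues: -9, -7, -6.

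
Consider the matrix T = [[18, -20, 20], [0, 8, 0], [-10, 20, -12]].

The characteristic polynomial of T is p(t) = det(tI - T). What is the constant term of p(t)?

p(t) = t^3 - 14t^2 + 32t + 128.
The constant term is 128.

128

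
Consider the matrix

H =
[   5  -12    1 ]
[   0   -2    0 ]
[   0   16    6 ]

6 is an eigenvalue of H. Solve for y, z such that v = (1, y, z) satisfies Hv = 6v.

0, 1

We need (H - 6I)v = 0.
H - 6I = [[-1, -12, 1], [0, -8, 0], [0, 16, 0]].
Row 1: (-1)·1 + (-12)·y + (1)·z = 0
Row 2: (0)·1 + (-8)·y + (0)·z = 0
Row 3: (0)·1 + (16)·y + (0)·z = 0
Solving gives y = 0, z = 1.
Check: H·(1, 0, 1) = (6, 0, 6) = 6·(1, 0, 1).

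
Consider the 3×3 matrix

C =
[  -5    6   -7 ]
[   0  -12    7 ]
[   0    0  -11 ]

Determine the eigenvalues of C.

C is upper triangular, so its eigenvalues are the diagonal entries.
Diagonal: -5, -12, -11.

-12, -11, -5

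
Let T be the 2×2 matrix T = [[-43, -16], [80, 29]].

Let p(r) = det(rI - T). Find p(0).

p(0) = det(0·I − T) = det(−T) = (−1)^2·det(T).
det(T) = 33, so p(0) = 33.

33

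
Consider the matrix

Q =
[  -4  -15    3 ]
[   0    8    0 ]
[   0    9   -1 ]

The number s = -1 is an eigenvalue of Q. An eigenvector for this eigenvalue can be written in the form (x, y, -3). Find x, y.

-3, 0

We need (Q + 1I)v = 0.
Q + 1I = [[-3, -15, 3], [0, 9, 0], [0, 9, 0]].
Row 1: (-3)·x + (-15)·y + (3)·-3 = 0
Row 2: (0)·x + (9)·y + (0)·-3 = 0
Row 3: (0)·x + (9)·y + (0)·-3 = 0
Solving gives x = -3, y = 0.
Check: Q·(-3, 0, -3) = (3, 0, 3) = -1·(-3, 0, -3).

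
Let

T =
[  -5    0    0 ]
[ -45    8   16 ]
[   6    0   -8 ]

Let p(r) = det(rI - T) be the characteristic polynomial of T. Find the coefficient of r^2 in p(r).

5

The coefficient of r^2 of det(rI - T) is −trace(T).
trace(T) = (-5) + (8) + (-8) = -5, so the coefficient is 5.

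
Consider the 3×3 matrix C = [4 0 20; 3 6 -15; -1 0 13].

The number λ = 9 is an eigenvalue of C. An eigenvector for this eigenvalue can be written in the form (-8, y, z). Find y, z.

We need (C - 9I)v = 0.
C - 9I = [[-5, 0, 20], [3, -3, -15], [-1, 0, 4]].
Row 1: (-5)·-8 + (0)·y + (20)·z = 0
Row 2: (3)·-8 + (-3)·y + (-15)·z = 0
Row 3: (-1)·-8 + (0)·y + (4)·z = 0
Solving gives y = 2, z = -2.
Check: C·(-8, 2, -2) = (-72, 18, -18) = 9·(-8, 2, -2).

2, -2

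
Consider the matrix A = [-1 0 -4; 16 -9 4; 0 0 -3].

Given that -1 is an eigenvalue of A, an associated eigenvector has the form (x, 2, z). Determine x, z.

We need (A + 1I)v = 0.
A + 1I = [[0, 0, -4], [16, -8, 4], [0, 0, -2]].
Row 1: (0)·x + (0)·2 + (-4)·z = 0
Row 2: (16)·x + (-8)·2 + (4)·z = 0
Row 3: (0)·x + (0)·2 + (-2)·z = 0
Solving gives x = 1, z = 0.
Check: A·(1, 2, 0) = (-1, -2, 0) = -1·(1, 2, 0).

1, 0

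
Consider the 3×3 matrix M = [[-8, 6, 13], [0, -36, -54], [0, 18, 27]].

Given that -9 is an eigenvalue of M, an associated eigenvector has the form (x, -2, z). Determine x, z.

We need (M + 9I)v = 0.
M + 9I = [[1, 6, 13], [0, -27, -54], [0, 18, 36]].
Row 1: (1)·x + (6)·-2 + (13)·z = 0
Row 2: (0)·x + (-27)·-2 + (-54)·z = 0
Row 3: (0)·x + (18)·-2 + (36)·z = 0
Solving gives x = -1, z = 1.
Check: M·(-1, -2, 1) = (9, 18, -9) = -9·(-1, -2, 1).

-1, 1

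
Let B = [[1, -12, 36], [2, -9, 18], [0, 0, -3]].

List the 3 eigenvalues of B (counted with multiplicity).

-5, -3, -3

Set up det(λI - B) = 0.
Cofactor expansion gives p(λ) = λ^3 + 11λ^2 + 39λ + 45.
Rational-root test: λ = -3 gives p(-3) = 0.
Factor out (λ + 3): p(λ) = (λ + 3)·(λ^2 + 8λ + 15).
The quadratic factors as (λ + 5)·(λ + 3).
Eigenvalues: -5, -3, -3.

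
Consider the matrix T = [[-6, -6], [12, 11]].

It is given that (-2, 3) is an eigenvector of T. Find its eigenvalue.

3

Compute Tv: T·(-2, 3) = (-6, 9).
Since Tv = λv, compare component 1: -6 = λ·-2, so λ = 3.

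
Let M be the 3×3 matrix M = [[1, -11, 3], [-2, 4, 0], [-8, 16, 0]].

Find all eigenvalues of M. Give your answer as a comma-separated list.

0, 2, 3

Compute the characteristic polynomial p(λ) = det(λI - M).
Expanding the 3×3 determinant: p(λ) = λ^3 - 5λ^2 + 6λ.
Rational-root test: λ = 2 gives p(2) = 0.
Factor out (λ - 2): p(λ) = (λ - 2)·(λ^2 - 3λ).
The quadratic factors as λ·(λ - 3).
Eigenvalues: 0, 2, 3.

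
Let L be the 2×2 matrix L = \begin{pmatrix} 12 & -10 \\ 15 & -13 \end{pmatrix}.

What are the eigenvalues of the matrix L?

-3, 2

det(L - lambda·I) = (12 - lambda)(-13 - lambda) - (-10)·(15) = lambda^2 + lambda - 6.
This factors as (lambda + 3)·(lambda - 2) = 0.
Eigenvalues: -3, 2.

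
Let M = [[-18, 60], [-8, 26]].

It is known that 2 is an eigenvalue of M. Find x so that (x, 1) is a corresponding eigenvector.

We need (M - 2I)v = 0.
M - 2I = [[-20, 60], [-8, 24]].
Row 1: (-20)·x + (60)·1 = 0
Row 2: (-8)·x + (24)·1 = 0
Solving gives x = 3.
Check: M·(3, 1) = (6, 2) = 2·(3, 1).

3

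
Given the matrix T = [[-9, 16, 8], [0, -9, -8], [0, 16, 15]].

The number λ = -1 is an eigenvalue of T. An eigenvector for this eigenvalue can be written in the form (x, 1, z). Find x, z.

1, -1

We need (T + 1I)v = 0.
T + 1I = [[-8, 16, 8], [0, -8, -8], [0, 16, 16]].
Row 1: (-8)·x + (16)·1 + (8)·z = 0
Row 2: (0)·x + (-8)·1 + (-8)·z = 0
Row 3: (0)·x + (16)·1 + (16)·z = 0
Solving gives x = 1, z = -1.
Check: T·(1, 1, -1) = (-1, -1, 1) = -1·(1, 1, -1).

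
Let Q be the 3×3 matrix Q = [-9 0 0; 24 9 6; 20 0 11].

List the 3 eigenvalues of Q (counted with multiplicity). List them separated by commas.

The characteristic polynomial is p(λ) = det(λI - Q).
Expanding along the first row, p(λ) = λ^3 - 11λ^2 - 81λ + 891.
Rational-root test: λ = 9 gives p(9) = 0.
Factor out (λ - 9): p(λ) = (λ - 9)·(λ^2 - 2λ - 99).
The quadratic factors as (λ + 9)·(λ - 11).
Eigenvalues: -9, 9, 11.

-9, 9, 11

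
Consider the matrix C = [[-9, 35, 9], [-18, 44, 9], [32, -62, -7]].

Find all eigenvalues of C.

Compute the characteristic polynomial p(μ) = det(μI - C).
Expanding the 3×3 determinant: p(μ) = μ^3 - 28μ^2 + 259μ - 792.
Try μ = 9: p(9) = 0, so 9 is a root.
Factor out (μ - 9): p(μ) = (μ - 9)·(μ^2 - 19μ + 88).
The quadratic factors as (μ - 8)·(μ - 11).
Eigenvalues: 8, 9, 11.

8, 9, 11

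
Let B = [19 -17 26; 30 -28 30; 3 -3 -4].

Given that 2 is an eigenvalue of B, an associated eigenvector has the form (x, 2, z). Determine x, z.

2, 0

We need (B - 2I)v = 0.
B - 2I = [[17, -17, 26], [30, -30, 30], [3, -3, -6]].
Row 1: (17)·x + (-17)·2 + (26)·z = 0
Row 2: (30)·x + (-30)·2 + (30)·z = 0
Row 3: (3)·x + (-3)·2 + (-6)·z = 0
Solving gives x = 2, z = 0.
Check: B·(2, 2, 0) = (4, 4, 0) = 2·(2, 2, 0).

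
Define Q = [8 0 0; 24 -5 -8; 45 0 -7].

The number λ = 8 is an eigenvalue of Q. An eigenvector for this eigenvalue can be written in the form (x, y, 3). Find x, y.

1, 0

We need (Q - 8I)v = 0.
Q - 8I = [[0, 0, 0], [24, -13, -8], [45, 0, -15]].
Row 1: (0)·x + (0)·y + (0)·3 = 0
Row 2: (24)·x + (-13)·y + (-8)·3 = 0
Row 3: (45)·x + (0)·y + (-15)·3 = 0
Solving gives x = 1, y = 0.
Check: Q·(1, 0, 3) = (8, 0, 24) = 8·(1, 0, 3).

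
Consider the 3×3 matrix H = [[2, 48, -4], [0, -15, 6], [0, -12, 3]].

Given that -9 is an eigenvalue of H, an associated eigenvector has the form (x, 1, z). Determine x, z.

We need (H + 9I)v = 0.
H + 9I = [[11, 48, -4], [0, -6, 6], [0, -12, 12]].
Row 1: (11)·x + (48)·1 + (-4)·z = 0
Row 2: (0)·x + (-6)·1 + (6)·z = 0
Row 3: (0)·x + (-12)·1 + (12)·z = 0
Solving gives x = -4, z = 1.
Check: H·(-4, 1, 1) = (36, -9, -9) = -9·(-4, 1, 1).

-4, 1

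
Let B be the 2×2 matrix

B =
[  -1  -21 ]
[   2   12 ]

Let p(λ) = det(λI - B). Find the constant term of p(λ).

p(λ) = λ^2 - 11λ + 30.
The constant term is 30.

30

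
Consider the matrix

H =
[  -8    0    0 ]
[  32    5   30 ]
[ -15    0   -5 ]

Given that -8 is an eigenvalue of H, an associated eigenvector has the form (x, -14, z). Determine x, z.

We need (H + 8I)v = 0.
H + 8I = [[0, 0, 0], [32, 13, 30], [-15, 0, 3]].
Row 1: (0)·x + (0)·-14 + (0)·z = 0
Row 2: (32)·x + (13)·-14 + (30)·z = 0
Row 3: (-15)·x + (0)·-14 + (3)·z = 0
Solving gives x = 1, z = 5.
Check: H·(1, -14, 5) = (-8, 112, -40) = -8·(1, -14, 5).

1, 5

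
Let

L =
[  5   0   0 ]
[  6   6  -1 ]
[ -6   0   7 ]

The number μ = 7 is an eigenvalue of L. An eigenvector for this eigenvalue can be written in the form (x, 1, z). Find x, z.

0, -1

We need (L - 7I)v = 0.
L - 7I = [[-2, 0, 0], [6, -1, -1], [-6, 0, 0]].
Row 1: (-2)·x + (0)·1 + (0)·z = 0
Row 2: (6)·x + (-1)·1 + (-1)·z = 0
Row 3: (-6)·x + (0)·1 + (0)·z = 0
Solving gives x = 0, z = -1.
Check: L·(0, 1, -1) = (0, 7, -7) = 7·(0, 1, -1).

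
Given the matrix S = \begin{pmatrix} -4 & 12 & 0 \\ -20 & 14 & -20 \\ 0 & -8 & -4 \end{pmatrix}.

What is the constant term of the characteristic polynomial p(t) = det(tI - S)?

96

p(0) = det(0·I − S) = det(−S) = (−1)^3·det(S).
det(S) = -96, so p(0) = 96.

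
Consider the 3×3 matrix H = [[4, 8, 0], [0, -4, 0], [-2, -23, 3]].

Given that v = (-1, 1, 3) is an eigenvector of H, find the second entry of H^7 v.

First find the eigenvalue: Hv = (4, -4, -12) = -4·(-1, 1, 3), so λ = -4.
Then H^7 v = λ^7·v = (-4)^7·(-1, 1, 3) = -16384·(-1, 1, 3) = (16384, -16384, -49152).

-16384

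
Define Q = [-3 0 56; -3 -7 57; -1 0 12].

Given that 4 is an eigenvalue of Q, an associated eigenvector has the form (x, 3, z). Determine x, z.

8, 1

We need (Q - 4I)v = 0.
Q - 4I = [[-7, 0, 56], [-3, -11, 57], [-1, 0, 8]].
Row 1: (-7)·x + (0)·3 + (56)·z = 0
Row 2: (-3)·x + (-11)·3 + (57)·z = 0
Row 3: (-1)·x + (0)·3 + (8)·z = 0
Solving gives x = 8, z = 1.
Check: Q·(8, 3, 1) = (32, 12, 4) = 4·(8, 3, 1).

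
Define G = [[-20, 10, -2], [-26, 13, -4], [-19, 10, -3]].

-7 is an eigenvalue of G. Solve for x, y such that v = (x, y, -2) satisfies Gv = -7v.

We need (G + 7I)v = 0.
G + 7I = [[-13, 10, -2], [-26, 20, -4], [-19, 10, 4]].
Row 1: (-13)·x + (10)·y + (-2)·-2 = 0
Row 2: (-26)·x + (20)·y + (-4)·-2 = 0
Row 3: (-19)·x + (10)·y + (4)·-2 = 0
Solving gives x = -2, y = -3.
Check: G·(-2, -3, -2) = (14, 21, 14) = -7·(-2, -3, -2).

-2, -3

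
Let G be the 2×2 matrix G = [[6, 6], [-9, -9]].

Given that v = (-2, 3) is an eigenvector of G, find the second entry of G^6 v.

2187

First find the eigenvalue: Gv = (6, -9) = -3·(-2, 3), so λ = -3.
Then G^6 v = λ^6·v = (-3)^6·(-2, 3) = 729·(-2, 3) = (-1458, 2187).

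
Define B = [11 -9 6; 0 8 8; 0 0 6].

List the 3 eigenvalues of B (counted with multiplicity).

6, 8, 11

B is upper triangular, so its eigenvalues are the diagonal entries.
Diagonal: 11, 8, 6.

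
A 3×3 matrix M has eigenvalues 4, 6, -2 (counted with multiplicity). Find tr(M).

trace(M) is the sum of the eigenvalues: (4) + (6) + (-2) = 8.

8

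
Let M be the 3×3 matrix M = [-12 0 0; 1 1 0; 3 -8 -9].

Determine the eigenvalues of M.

M is lower triangular, so its eigenvalues are the diagonal entries.
Diagonal: -12, 1, -9.

-12, -9, 1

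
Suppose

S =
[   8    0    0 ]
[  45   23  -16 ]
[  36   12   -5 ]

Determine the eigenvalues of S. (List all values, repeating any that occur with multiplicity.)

7, 8, 11

Compute the characteristic polynomial p(lambda) = det(lambda·I - S).
Expanding along the first row, p(lambda) = lambda^3 - 26·lambda^2 + 221·lambda - 616.
Since p(8) = 0, lambda = 8 is a root.
Dividing by (lambda - 8) leaves lambda^2 - 18·lambda + 77.
The quadratic factors as (lambda - 7)·(lambda - 11).
Eigenvalues: 7, 8, 11.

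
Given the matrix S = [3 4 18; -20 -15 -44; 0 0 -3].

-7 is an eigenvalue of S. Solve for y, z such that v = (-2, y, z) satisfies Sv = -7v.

We need (S + 7I)v = 0.
S + 7I = [[10, 4, 18], [-20, -8, -44], [0, 0, 4]].
Row 1: (10)·-2 + (4)·y + (18)·z = 0
Row 2: (-20)·-2 + (-8)·y + (-44)·z = 0
Row 3: (0)·-2 + (0)·y + (4)·z = 0
Solving gives y = 5, z = 0.
Check: S·(-2, 5, 0) = (14, -35, 0) = -7·(-2, 5, 0).

5, 0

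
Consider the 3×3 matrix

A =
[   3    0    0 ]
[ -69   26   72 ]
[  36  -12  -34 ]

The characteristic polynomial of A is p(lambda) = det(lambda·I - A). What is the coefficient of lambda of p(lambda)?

-44

p(lambda) = lambda^3 + 5·lambda^2 - 44·lambda + 60.
The coefficient of lambda is -44.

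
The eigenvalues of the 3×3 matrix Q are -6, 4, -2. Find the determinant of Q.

48

det(Q) is the product of the eigenvalues: (-6) · (4) · (-2) = 48.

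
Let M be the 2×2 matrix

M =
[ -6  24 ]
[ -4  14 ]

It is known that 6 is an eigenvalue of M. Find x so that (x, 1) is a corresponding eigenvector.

2

We need (M - 6I)v = 0.
M - 6I = [[-12, 24], [-4, 8]].
Row 1: (-12)·x + (24)·1 = 0
Row 2: (-4)·x + (8)·1 = 0
Solving gives x = 2.
Check: M·(2, 1) = (12, 6) = 6·(2, 1).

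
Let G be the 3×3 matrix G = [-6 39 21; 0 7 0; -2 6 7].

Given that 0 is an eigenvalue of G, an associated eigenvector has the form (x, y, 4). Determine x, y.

We need (G)v = 0.
G = [[-6, 39, 21], [0, 7, 0], [-2, 6, 7]].
Row 1: (-6)·x + (39)·y + (21)·4 = 0
Row 2: (0)·x + (7)·y + (0)·4 = 0
Row 3: (-2)·x + (6)·y + (7)·4 = 0
Solving gives x = 14, y = 0.
Check: G·(14, 0, 4) = (0, 0, 0) = 0·(14, 0, 4).

14, 0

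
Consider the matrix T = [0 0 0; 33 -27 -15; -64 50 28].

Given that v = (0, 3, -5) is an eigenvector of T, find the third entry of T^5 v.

First find the eigenvalue: Tv = (0, -6, 10) = -2·(0, 3, -5), so λ = -2.
Then T^5 v = λ^5·v = (-2)^5·(0, 3, -5) = -32·(0, 3, -5) = (0, -96, 160).

160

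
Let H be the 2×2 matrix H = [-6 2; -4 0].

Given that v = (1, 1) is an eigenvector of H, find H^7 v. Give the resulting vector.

First find the eigenvalue: Hv = (-4, -4) = -4·(1, 1), so λ = -4.
Then H^7 v = λ^7·v = (-4)^7·(1, 1) = -16384·(1, 1) = (-16384, -16384).

(-16384, -16384)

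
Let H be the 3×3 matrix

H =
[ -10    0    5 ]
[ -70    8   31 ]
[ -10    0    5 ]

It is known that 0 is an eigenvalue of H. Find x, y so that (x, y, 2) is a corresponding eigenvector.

1, 1

We need (H)v = 0.
H = [[-10, 0, 5], [-70, 8, 31], [-10, 0, 5]].
Row 1: (-10)·x + (0)·y + (5)·2 = 0
Row 2: (-70)·x + (8)·y + (31)·2 = 0
Row 3: (-10)·x + (0)·y + (5)·2 = 0
Solving gives x = 1, y = 1.
Check: H·(1, 1, 2) = (0, 0, 0) = 0·(1, 1, 2).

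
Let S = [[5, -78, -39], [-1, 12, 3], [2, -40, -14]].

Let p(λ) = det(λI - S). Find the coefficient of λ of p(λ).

-58

p(λ) = λ^3 - 3λ^2 - 58λ + 240.
The coefficient of λ is -58.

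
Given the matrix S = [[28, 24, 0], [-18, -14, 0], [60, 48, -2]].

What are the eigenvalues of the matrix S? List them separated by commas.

-2, 4, 10

The characteristic polynomial is p(λ) = det(λI - S).
Expanding the 3×3 determinant: p(λ) = λ^3 - 12λ^2 + 12λ + 80.
Try λ = 4: p(4) = 0, so 4 is a root.
Dividing by (λ - 4) leaves λ^2 - 8λ - 20.
The quadratic factors as (λ + 2)·(λ - 10).
Eigenvalues: -2, 4, 10.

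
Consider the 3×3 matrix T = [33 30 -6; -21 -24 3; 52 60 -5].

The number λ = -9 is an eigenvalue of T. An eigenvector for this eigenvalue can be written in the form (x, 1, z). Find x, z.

-1, -2

We need (T + 9I)v = 0.
T + 9I = [[42, 30, -6], [-21, -15, 3], [52, 60, 4]].
Row 1: (42)·x + (30)·1 + (-6)·z = 0
Row 2: (-21)·x + (-15)·1 + (3)·z = 0
Row 3: (52)·x + (60)·1 + (4)·z = 0
Solving gives x = -1, z = -2.
Check: T·(-1, 1, -2) = (9, -9, 18) = -9·(-1, 1, -2).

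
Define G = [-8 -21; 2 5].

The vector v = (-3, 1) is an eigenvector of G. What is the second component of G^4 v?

1

First find the eigenvalue: Gv = (3, -1) = -1·(-3, 1), so λ = -1.
Then G^4 v = λ^4·v = (-1)^4·(-3, 1) = 1·(-3, 1) = (-3, 1).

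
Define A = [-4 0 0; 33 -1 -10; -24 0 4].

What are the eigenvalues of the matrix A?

-4, -1, 4

Compute the characteristic polynomial p(t) = det(tI - A).
Cofactor expansion gives p(t) = t^3 + t^2 - 16t - 16.
Since p(-1) = 0, t = -1 is a root.
Factor out (t + 1): p(t) = (t + 1)·(t^2 - 16).
The quadratic factors as (t + 4)·(t - 4).
Eigenvalues: -4, -1, 4.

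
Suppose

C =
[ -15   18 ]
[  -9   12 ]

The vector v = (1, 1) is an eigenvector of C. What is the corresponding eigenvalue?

Compute Cv: C·(1, 1) = (3, 3).
Since Cv = λv, compare component 1: 3 = λ·1, so λ = 3.

3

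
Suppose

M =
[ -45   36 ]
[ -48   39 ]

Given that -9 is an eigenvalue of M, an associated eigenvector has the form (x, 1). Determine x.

1

We need (M + 9I)v = 0.
M + 9I = [[-36, 36], [-48, 48]].
Row 1: (-36)·x + (36)·1 = 0
Row 2: (-48)·x + (48)·1 = 0
Solving gives x = 1.
Check: M·(1, 1) = (-9, -9) = -9·(1, 1).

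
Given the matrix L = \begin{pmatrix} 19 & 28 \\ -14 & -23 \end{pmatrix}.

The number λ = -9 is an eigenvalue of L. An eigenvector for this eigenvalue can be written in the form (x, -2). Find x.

2

We need (L + 9I)v = 0.
L + 9I = [[28, 28], [-14, -14]].
Row 1: (28)·x + (28)·-2 = 0
Row 2: (-14)·x + (-14)·-2 = 0
Solving gives x = 2.
Check: L·(2, -2) = (-18, 18) = -9·(2, -2).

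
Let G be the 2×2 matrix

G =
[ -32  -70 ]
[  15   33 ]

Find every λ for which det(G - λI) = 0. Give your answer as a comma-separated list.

-2, 3

det(G - tI) = (-32 - t)(33 - t) - (-70)·(15) = t^2 - t - 6.
This factors as (t + 2)·(t - 3) = 0.
Eigenvalues: -2, 3.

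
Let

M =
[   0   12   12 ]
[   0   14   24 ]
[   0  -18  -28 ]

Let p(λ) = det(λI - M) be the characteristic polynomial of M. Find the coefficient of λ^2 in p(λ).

The coefficient of λ^2 of det(λI - M) is −trace(M).
trace(M) = (0) + (14) + (-28) = -14, so the coefficient is 14.

14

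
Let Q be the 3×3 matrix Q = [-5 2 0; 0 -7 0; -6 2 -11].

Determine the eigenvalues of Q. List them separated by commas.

Set up det(sI - Q) = 0.
Expanding the 3×3 determinant: p(s) = s^3 + 23s^2 + 167s + 385.
Rational-root test: s = -5 gives p(-5) = 0.
Factor out (s + 5): p(s) = (s + 5)·(s^2 + 18s + 77).
The quadratic factors as (s + 11)·(s + 7).
Eigenvalues: -11, -7, -5.

-11, -7, -5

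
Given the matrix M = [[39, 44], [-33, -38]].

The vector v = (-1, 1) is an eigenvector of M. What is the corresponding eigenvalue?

-5

Compute Mv: M·(-1, 1) = (5, -5).
Since Mv = λv, compare component 1: 5 = λ·-1, so λ = -5.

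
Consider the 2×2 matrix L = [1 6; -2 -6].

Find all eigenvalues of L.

det(L - lambda·I) = (1 - lambda)(-6 - lambda) - (6)·(-2) = lambda^2 + 5·lambda + 6.
This factors as (lambda + 3)·(lambda + 2) = 0.
Eigenvalues: -3, -2.

-3, -2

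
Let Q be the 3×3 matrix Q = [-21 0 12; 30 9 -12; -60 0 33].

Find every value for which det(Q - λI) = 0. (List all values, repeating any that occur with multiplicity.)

The characteristic polynomial is p(λ) = det(λI - Q).
Cofactor expansion gives p(λ) = λ^3 - 21λ^2 + 135λ - 243.
Rational-root test: λ = 9 gives p(9) = 0.
Dividing by (λ - 9) leaves λ^2 - 12λ + 27.
The quadratic factors as (λ - 3)·(λ - 9).
Eigenvalues: 3, 9, 9.

3, 9, 9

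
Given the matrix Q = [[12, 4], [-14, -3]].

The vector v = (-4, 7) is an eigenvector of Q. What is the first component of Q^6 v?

First find the eigenvalue: Qv = (-20, 35) = 5·(-4, 7), so λ = 5.
Then Q^6 v = λ^6·v = 5^6·(-4, 7) = 15625·(-4, 7) = (-62500, 109375).

-62500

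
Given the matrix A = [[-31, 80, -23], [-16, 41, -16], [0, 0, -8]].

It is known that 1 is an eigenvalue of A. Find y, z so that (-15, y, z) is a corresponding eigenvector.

We need (A - 1I)v = 0.
A - 1I = [[-32, 80, -23], [-16, 40, -16], [0, 0, -9]].
Row 1: (-32)·-15 + (80)·y + (-23)·z = 0
Row 2: (-16)·-15 + (40)·y + (-16)·z = 0
Row 3: (0)·-15 + (0)·y + (-9)·z = 0
Solving gives y = -6, z = 0.
Check: A·(-15, -6, 0) = (-15, -6, 0) = 1·(-15, -6, 0).

-6, 0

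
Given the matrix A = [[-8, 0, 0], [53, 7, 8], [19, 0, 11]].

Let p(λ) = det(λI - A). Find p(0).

616

p(0) = det(0·I − A) = det(−A) = (−1)^3·det(A).
det(A) = -616, so p(0) = 616.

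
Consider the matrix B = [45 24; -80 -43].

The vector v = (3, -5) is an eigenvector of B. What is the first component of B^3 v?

First find the eigenvalue: Bv = (15, -25) = 5·(3, -5), so λ = 5.
Then B^3 v = λ^3·v = 5^3·(3, -5) = 125·(3, -5) = (375, -625).

375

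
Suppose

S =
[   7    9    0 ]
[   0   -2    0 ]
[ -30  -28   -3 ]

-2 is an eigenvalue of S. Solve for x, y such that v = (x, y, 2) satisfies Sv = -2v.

-1, 1

We need (S + 2I)v = 0.
S + 2I = [[9, 9, 0], [0, 0, 0], [-30, -28, -1]].
Row 1: (9)·x + (9)·y + (0)·2 = 0
Row 2: (0)·x + (0)·y + (0)·2 = 0
Row 3: (-30)·x + (-28)·y + (-1)·2 = 0
Solving gives x = -1, y = 1.
Check: S·(-1, 1, 2) = (2, -2, -4) = -2·(-1, 1, 2).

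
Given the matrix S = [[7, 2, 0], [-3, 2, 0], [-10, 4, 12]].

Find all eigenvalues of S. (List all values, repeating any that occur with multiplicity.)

4, 5, 12

The characteristic polynomial is p(t) = det(tI - S).
Cofactor expansion gives p(t) = t^3 - 21t^2 + 128t - 240.
Try t = 4: p(4) = 0, so 4 is a root.
Dividing by (t - 4) leaves t^2 - 17t + 60.
The quadratic factors as (t - 5)·(t - 12).
Eigenvalues: 4, 5, 12.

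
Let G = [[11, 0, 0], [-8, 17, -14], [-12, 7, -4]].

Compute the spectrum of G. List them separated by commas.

The characteristic polynomial is p(s) = det(sI - G).
Expanding the 3×3 determinant: p(s) = s^3 - 24s^2 + 173s - 330.
Rational-root test: s = 3 gives p(3) = 0.
Dividing by (s - 3) leaves s^2 - 21s + 110.
The quadratic factors as (s - 10)·(s - 11).
Eigenvalues: 3, 10, 11.

3, 10, 11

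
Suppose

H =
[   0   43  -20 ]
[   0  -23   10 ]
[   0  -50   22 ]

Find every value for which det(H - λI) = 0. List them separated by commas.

-3, 0, 2

Compute the characteristic polynomial p(lambda) = det(lambda·I - H).
Expanding along the first row, p(lambda) = lambda^3 + lambda^2 - 6·lambda.
Rational-root test: lambda = 0 gives p(0) = 0.
Dividing by lambda leaves lambda^2 + lambda - 6.
The quadratic factors as (lambda + 3)·(lambda - 2).
Eigenvalues: -3, 0, 2.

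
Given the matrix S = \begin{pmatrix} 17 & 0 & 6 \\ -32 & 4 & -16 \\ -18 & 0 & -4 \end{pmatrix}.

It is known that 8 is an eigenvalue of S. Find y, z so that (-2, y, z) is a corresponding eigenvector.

4, 3

We need (S - 8I)v = 0.
S - 8I = [[9, 0, 6], [-32, -4, -16], [-18, 0, -12]].
Row 1: (9)·-2 + (0)·y + (6)·z = 0
Row 2: (-32)·-2 + (-4)·y + (-16)·z = 0
Row 3: (-18)·-2 + (0)·y + (-12)·z = 0
Solving gives y = 4, z = 3.
Check: S·(-2, 4, 3) = (-16, 32, 24) = 8·(-2, 4, 3).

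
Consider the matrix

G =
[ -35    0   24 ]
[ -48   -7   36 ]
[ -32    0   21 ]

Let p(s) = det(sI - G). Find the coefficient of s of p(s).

p(s) = s^3 + 21s^2 + 131s + 231.
The coefficient of s is 131.

131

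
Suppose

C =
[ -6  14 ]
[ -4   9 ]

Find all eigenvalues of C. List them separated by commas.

1, 2

det(C - rI) = (-6 - r)(9 - r) - (14)·(-4) = r^2 - 3r + 2.
This factors as (r - 1)·(r - 2) = 0.
Eigenvalues: 1, 2.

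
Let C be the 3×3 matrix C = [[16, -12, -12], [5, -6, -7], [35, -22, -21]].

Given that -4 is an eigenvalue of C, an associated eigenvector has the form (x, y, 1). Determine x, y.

3, 4

We need (C + 4I)v = 0.
C + 4I = [[20, -12, -12], [5, -2, -7], [35, -22, -17]].
Row 1: (20)·x + (-12)·y + (-12)·1 = 0
Row 2: (5)·x + (-2)·y + (-7)·1 = 0
Row 3: (35)·x + (-22)·y + (-17)·1 = 0
Solving gives x = 3, y = 4.
Check: C·(3, 4, 1) = (-12, -16, -4) = -4·(3, 4, 1).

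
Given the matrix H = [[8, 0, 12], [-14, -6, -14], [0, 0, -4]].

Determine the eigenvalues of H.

-6, -4, 8

Set up det(tI - H) = 0.
Expanding along the first row, p(t) = t^3 + 2t^2 - 56t - 192.
Since p(-4) = 0, t = -4 is a root.
Factor out (t + 4): p(t) = (t + 4)·(t^2 - 2t - 48).
The quadratic factors as (t + 6)·(t - 8).
Eigenvalues: -6, -4, 8.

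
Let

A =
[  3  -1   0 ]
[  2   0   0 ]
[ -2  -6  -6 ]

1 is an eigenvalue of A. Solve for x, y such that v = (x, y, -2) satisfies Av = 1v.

We need (A - 1I)v = 0.
A - 1I = [[2, -1, 0], [2, -1, 0], [-2, -6, -7]].
Row 1: (2)·x + (-1)·y + (0)·-2 = 0
Row 2: (2)·x + (-1)·y + (0)·-2 = 0
Row 3: (-2)·x + (-6)·y + (-7)·-2 = 0
Solving gives x = 1, y = 2.
Check: A·(1, 2, -2) = (1, 2, -2) = 1·(1, 2, -2).

1, 2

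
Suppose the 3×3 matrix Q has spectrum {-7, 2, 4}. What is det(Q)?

det(Q) is the product of the eigenvalues: (-7) · (2) · (4) = -56.

-56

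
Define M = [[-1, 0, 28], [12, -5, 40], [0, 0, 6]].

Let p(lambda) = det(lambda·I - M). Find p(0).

p(0) = det(0·I − M) = det(−M) = (−1)^3·det(M).
det(M) = 30, so p(0) = -30.

-30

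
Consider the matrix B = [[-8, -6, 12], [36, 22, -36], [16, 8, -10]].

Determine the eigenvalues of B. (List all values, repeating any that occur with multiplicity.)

-2, 2, 4

Compute the characteristic polynomial p(r) = det(rI - B).
Expanding the 3×3 determinant: p(r) = r^3 - 4r^2 - 4r + 16.
Rational-root test: r = 4 gives p(4) = 0.
Factor out (r - 4): p(r) = (r - 4)·(r^2 - 4).
The quadratic factors as (r + 2)·(r - 2).
Eigenvalues: -2, 2, 4.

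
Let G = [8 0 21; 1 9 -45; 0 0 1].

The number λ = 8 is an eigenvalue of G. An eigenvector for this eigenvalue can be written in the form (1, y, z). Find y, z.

We need (G - 8I)v = 0.
G - 8I = [[0, 0, 21], [1, 1, -45], [0, 0, -7]].
Row 1: (0)·1 + (0)·y + (21)·z = 0
Row 2: (1)·1 + (1)·y + (-45)·z = 0
Row 3: (0)·1 + (0)·y + (-7)·z = 0
Solving gives y = -1, z = 0.
Check: G·(1, -1, 0) = (8, -8, 0) = 8·(1, -1, 0).

-1, 0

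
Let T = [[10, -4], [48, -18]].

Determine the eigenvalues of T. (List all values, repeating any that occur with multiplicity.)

-6, -2

det(T - μI) = (10 - μ)(-18 - μ) - (-4)·(48) = μ^2 + 8μ + 12.
This factors as (μ + 6)·(μ + 2) = 0.
Eigenvalues: -6, -2.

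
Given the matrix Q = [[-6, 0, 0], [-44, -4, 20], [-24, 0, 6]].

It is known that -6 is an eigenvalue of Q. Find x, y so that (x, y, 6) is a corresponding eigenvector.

3, 6

We need (Q + 6I)v = 0.
Q + 6I = [[0, 0, 0], [-44, 2, 20], [-24, 0, 12]].
Row 1: (0)·x + (0)·y + (0)·6 = 0
Row 2: (-44)·x + (2)·y + (20)·6 = 0
Row 3: (-24)·x + (0)·y + (12)·6 = 0
Solving gives x = 3, y = 6.
Check: Q·(3, 6, 6) = (-18, -36, -36) = -6·(3, 6, 6).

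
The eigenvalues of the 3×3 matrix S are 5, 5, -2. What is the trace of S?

8

trace(S) is the sum of the eigenvalues: (5) + (5) + (-2) = 8.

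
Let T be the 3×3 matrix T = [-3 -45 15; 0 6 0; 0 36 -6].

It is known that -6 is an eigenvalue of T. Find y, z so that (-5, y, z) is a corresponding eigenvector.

We need (T + 6I)v = 0.
T + 6I = [[3, -45, 15], [0, 12, 0], [0, 36, 0]].
Row 1: (3)·-5 + (-45)·y + (15)·z = 0
Row 2: (0)·-5 + (12)·y + (0)·z = 0
Row 3: (0)·-5 + (36)·y + (0)·z = 0
Solving gives y = 0, z = 1.
Check: T·(-5, 0, 1) = (30, 0, -6) = -6·(-5, 0, 1).

0, 1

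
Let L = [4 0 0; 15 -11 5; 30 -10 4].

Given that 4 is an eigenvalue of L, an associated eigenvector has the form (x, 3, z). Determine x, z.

We need (L - 4I)v = 0.
L - 4I = [[0, 0, 0], [15, -15, 5], [30, -10, 0]].
Row 1: (0)·x + (0)·3 + (0)·z = 0
Row 2: (15)·x + (-15)·3 + (5)·z = 0
Row 3: (30)·x + (-10)·3 + (0)·z = 0
Solving gives x = 1, z = 6.
Check: L·(1, 3, 6) = (4, 12, 24) = 4·(1, 3, 6).

1, 6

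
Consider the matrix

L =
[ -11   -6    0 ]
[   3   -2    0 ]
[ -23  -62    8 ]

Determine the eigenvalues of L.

Compute the characteristic polynomial p(λ) = det(λI - L).
Expanding along the first row, p(λ) = λ^3 + 5λ^2 - 64λ - 320.
Since p(8) = 0, λ = 8 is a root.
Dividing by (λ - 8) leaves λ^2 + 13λ + 40.
The quadratic factors as (λ + 8)·(λ + 5).
Eigenvalues: -8, -5, 8.

-8, -5, 8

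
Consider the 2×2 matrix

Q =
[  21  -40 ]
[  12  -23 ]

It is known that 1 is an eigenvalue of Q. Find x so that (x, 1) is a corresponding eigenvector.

2

We need (Q - 1I)v = 0.
Q - 1I = [[20, -40], [12, -24]].
Row 1: (20)·x + (-40)·1 = 0
Row 2: (12)·x + (-24)·1 = 0
Solving gives x = 2.
Check: Q·(2, 1) = (2, 1) = 1·(2, 1).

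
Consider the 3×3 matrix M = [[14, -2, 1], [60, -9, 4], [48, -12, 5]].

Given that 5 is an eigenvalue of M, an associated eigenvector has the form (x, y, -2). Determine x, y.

We need (M - 5I)v = 0.
M - 5I = [[9, -2, 1], [60, -14, 4], [48, -12, 0]].
Row 1: (9)·x + (-2)·y + (1)·-2 = 0
Row 2: (60)·x + (-14)·y + (4)·-2 = 0
Row 3: (48)·x + (-12)·y + (0)·-2 = 0
Solving gives x = 2, y = 8.
Check: M·(2, 8, -2) = (10, 40, -10) = 5·(2, 8, -2).

2, 8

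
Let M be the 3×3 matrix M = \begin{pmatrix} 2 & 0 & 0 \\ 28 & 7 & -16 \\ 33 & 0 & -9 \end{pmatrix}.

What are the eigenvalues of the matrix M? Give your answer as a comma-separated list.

-9, 2, 7

Set up det(sI - M) = 0.
Expanding along the first row, p(s) = s^3 - 67s + 126.
Rational-root test: s = 7 gives p(7) = 0.
Dividing by (s - 7) leaves s^2 + 7s - 18.
The quadratic factors as (s + 9)·(s - 2).
Eigenvalues: -9, 2, 7.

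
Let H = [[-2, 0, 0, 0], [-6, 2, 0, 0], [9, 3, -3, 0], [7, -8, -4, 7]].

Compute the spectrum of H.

H is lower triangular, so its eigenvalues are the diagonal entries.
Diagonal: -2, 2, -3, 7.

-3, -2, 2, 7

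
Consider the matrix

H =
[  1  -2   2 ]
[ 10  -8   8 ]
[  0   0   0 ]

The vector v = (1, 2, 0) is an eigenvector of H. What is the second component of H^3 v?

First find the eigenvalue: Hv = (-3, -6, 0) = -3·(1, 2, 0), so λ = -3.
Then H^3 v = λ^3·v = (-3)^3·(1, 2, 0) = -27·(1, 2, 0) = (-27, -54, 0).

-54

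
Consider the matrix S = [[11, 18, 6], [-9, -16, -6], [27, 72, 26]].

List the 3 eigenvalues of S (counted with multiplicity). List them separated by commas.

2, 8, 11

Set up det(lambda·I - S) = 0.
Cofactor expansion gives p(lambda) = lambda^3 - 21·lambda^2 + 126·lambda - 176.
Since p(2) = 0, lambda = 2 is a root.
Factor out (lambda - 2): p(lambda) = (lambda - 2)·(lambda^2 - 19·lambda + 88).
The quadratic factors as (lambda - 8)·(lambda - 11).
Eigenvalues: 2, 8, 11.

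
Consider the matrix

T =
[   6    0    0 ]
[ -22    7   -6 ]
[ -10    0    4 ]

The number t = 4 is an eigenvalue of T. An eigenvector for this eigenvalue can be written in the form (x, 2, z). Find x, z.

0, 1

We need (T - 4I)v = 0.
T - 4I = [[2, 0, 0], [-22, 3, -6], [-10, 0, 0]].
Row 1: (2)·x + (0)·2 + (0)·z = 0
Row 2: (-22)·x + (3)·2 + (-6)·z = 0
Row 3: (-10)·x + (0)·2 + (0)·z = 0
Solving gives x = 0, z = 1.
Check: T·(0, 2, 1) = (0, 8, 4) = 4·(0, 2, 1).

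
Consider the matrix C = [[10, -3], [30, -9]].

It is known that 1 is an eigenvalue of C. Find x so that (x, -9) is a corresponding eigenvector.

-3

We need (C - 1I)v = 0.
C - 1I = [[9, -3], [30, -10]].
Row 1: (9)·x + (-3)·-9 = 0
Row 2: (30)·x + (-10)·-9 = 0
Solving gives x = -3.
Check: C·(-3, -9) = (-3, -9) = 1·(-3, -9).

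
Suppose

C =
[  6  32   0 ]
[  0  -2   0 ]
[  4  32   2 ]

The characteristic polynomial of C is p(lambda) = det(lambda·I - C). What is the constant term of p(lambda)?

p(lambda) = lambda^3 - 6·lambda^2 - 4·lambda + 24.
The constant term is 24.

24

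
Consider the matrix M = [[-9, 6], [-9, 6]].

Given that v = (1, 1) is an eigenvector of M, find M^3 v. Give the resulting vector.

First find the eigenvalue: Mv = (-3, -3) = -3·(1, 1), so λ = -3.
Then M^3 v = λ^3·v = (-3)^3·(1, 1) = -27·(1, 1) = (-27, -27).

(-27, -27)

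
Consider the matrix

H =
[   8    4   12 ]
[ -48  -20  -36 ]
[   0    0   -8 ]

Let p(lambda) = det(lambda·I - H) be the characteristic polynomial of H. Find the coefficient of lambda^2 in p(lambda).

20

The coefficient of lambda^2 of det(lambda·I - H) is −trace(H).
trace(H) = (8) + (-20) + (-8) = -20, so the coefficient is 20.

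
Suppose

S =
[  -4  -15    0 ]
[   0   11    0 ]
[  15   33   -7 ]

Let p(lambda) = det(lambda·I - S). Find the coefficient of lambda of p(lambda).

-93

p(lambda) = lambda^3 - 93·lambda - 308.
The coefficient of lambda is -93.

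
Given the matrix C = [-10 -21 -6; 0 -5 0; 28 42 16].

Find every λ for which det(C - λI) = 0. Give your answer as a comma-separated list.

The characteristic polynomial is p(s) = det(sI - C).
Cofactor expansion gives p(s) = s^3 - s^2 - 22s + 40.
Rational-root test: s = 4 gives p(4) = 0.
Factor out (s - 4): p(s) = (s - 4)·(s^2 + 3s - 10).
The quadratic factors as (s + 5)·(s - 2).
Eigenvalues: -5, 2, 4.

-5, 2, 4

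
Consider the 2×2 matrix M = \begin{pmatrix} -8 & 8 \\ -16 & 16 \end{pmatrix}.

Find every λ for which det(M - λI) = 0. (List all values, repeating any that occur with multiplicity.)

0, 8

det(M - λI) = (-8 - λ)(16 - λ) - (8)·(-16) = λ^2 - 8λ.
This factors as λ·(λ - 8) = 0.
Eigenvalues: 0, 8.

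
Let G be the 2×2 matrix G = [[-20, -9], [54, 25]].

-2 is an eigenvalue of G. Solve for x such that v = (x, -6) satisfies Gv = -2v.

We need (G + 2I)v = 0.
G + 2I = [[-18, -9], [54, 27]].
Row 1: (-18)·x + (-9)·-6 = 0
Row 2: (54)·x + (27)·-6 = 0
Solving gives x = 3.
Check: G·(3, -6) = (-6, 12) = -2·(3, -6).

3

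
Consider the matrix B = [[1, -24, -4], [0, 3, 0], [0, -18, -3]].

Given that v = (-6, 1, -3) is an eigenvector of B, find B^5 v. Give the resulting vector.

(-1458, 243, -729)

First find the eigenvalue: Bv = (-18, 3, -9) = 3·(-6, 1, -3), so λ = 3.
Then B^5 v = λ^5·v = 3^5·(-6, 1, -3) = 243·(-6, 1, -3) = (-1458, 243, -729).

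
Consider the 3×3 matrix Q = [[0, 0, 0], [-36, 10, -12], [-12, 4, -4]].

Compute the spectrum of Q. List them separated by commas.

Compute the characteristic polynomial p(λ) = det(λI - Q).
Cofactor expansion gives p(λ) = λ^3 - 6λ^2 + 8λ.
Try λ = 0: p(0) = 0, so 0 is a root.
Factor out λ: p(λ) = λ·(λ^2 - 6λ + 8).
The quadratic factors as (λ - 2)·(λ - 4).
Eigenvalues: 0, 2, 4.

0, 2, 4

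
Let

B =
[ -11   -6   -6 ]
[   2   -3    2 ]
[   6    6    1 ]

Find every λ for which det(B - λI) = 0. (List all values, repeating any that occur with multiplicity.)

The characteristic polynomial is p(μ) = det(μI - B).
Cofactor expansion gives p(μ) = μ^3 + 13μ^2 + 55μ + 75.
Rational-root test: μ = -5 gives p(-5) = 0.
Factor out (μ + 5): p(μ) = (μ + 5)·(μ^2 + 8μ + 15).
The quadratic factors as (μ + 5)·(μ + 3).
Eigenvalues: -5, -5, -3.

-5, -5, -3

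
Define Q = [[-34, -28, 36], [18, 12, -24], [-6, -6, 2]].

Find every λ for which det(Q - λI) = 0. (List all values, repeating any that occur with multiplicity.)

Compute the characteristic polynomial p(λ) = det(λI - Q).
Expanding the 3×3 determinant: p(λ) = λ^3 + 20λ^2 + 124λ + 240.
Rational-root test: λ = -6 gives p(-6) = 0.
Dividing by (λ + 6) leaves λ^2 + 14λ + 40.
The quadratic factors as (λ + 10)·(λ + 4).
Eigenvalues: -10, -6, -4.

-10, -6, -4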